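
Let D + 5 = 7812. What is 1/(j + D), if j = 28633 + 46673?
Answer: 1/83113 ≈ 1.2032e-5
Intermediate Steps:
j = 75306
D = 7807 (D = -5 + 7812 = 7807)
1/(j + D) = 1/(75306 + 7807) = 1/83113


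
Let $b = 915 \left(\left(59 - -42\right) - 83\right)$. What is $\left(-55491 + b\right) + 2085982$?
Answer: $2046961$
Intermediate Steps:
$b = 16470$ ($b = 915 \left(\left(59 + 42\right) - 83\right) = 915 \left(101 - 83\right) = 915 \cdot 18 = 16470$)
$\left(-55491 + b\right) + 2085982 = \left(-55491 + 16470\right) + 2085982 = -39021 + 2085982 = 2046961$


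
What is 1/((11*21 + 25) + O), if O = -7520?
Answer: -1/7264 ≈ -0.00013767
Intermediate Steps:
1/((11*21 + 25) + O) = 1/((11*21 + 25) - 7520) = 1/((231 + 25) - 7520) = 1/(256 - 7520) = 1/(-7264) = -1/7264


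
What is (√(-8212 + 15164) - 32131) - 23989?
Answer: -56120 + 2*√1738 ≈ -56037.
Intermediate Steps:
(√(-8212 + 15164) - 32131) - 23989 = (√6952 - 32131) - 23989 = (2*√1738 - 32131) - 23989 = (-32131 + 2*√1738) - 23989 = -56120 + 2*√1738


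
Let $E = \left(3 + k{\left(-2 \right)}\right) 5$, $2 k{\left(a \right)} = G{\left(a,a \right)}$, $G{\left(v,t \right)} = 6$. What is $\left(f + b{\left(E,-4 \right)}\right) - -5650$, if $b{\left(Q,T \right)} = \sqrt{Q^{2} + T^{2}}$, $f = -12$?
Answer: $5638 + 2 \sqrt{229} \approx 5668.3$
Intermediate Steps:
$k{\left(a \right)} = 3$ ($k{\left(a \right)} = \frac{1}{2} \cdot 6 = 3$)
$E = 30$ ($E = \left(3 + 3\right) 5 = 6 \cdot 5 = 30$)
$\left(f + b{\left(E,-4 \right)}\right) - -5650 = \left(-12 + \sqrt{30^{2} + \left(-4\right)^{2}}\right) - -5650 = \left(-12 + \sqrt{900 + 16}\right) + 5650 = \left(-12 + \sqrt{916}\right) + 5650 = \left(-12 + 2 \sqrt{229}\right) + 5650 = 5638 + 2 \sqrt{229}$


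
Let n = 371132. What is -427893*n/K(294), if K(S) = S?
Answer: -26467464146/49 ≈ -5.4015e+8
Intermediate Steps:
-427893*n/K(294) = -427893/(294/371132) = -427893/(294*(1/371132)) = -427893/147/185566 = -427893*185566/147 = -26467464146/49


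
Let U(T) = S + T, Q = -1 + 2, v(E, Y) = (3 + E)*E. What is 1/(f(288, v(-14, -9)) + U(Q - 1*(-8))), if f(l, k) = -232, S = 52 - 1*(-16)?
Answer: -1/155 ≈ -0.0064516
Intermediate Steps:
S = 68 (S = 52 + 16 = 68)
v(E, Y) = E*(3 + E)
Q = 1
U(T) = 68 + T
1/(f(288, v(-14, -9)) + U(Q - 1*(-8))) = 1/(-232 + (68 + (1 - 1*(-8)))) = 1/(-232 + (68 + (1 + 8))) = 1/(-232 + (68 + 9)) = 1/(-232 + 77) = 1/(-155) = -1/155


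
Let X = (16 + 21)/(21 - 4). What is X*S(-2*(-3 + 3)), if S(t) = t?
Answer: 0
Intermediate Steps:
X = 37/17 ≈ 2.1765
X*S(-2*(-3 + 3)) = 37*(-2*(-3 + 3))/17 = 37*(-2*0)/17 = (37/17)*0 = 0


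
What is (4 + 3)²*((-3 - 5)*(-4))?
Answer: 1568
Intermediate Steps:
(4 + 3)²*((-3 - 5)*(-4)) = 7²*(-8*(-4)) = 49*32 = 1568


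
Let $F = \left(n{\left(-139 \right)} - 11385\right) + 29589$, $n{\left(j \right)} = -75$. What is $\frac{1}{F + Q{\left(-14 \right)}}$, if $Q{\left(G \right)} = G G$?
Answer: $\frac{1}{18325} \approx 5.457 \cdot 10^{-5}$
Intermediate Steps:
$Q{\left(G \right)} = G^{2}$
$F = 18129$ ($F = \left(-75 - 11385\right) + 29589 = -11460 + 29589 = 18129$)
$\frac{1}{F + Q{\left(-14 \right)}} = \frac{1}{18129 + \left(-14\right)^{2}} = \frac{1}{18129 + 196} = \frac{1}{18325}$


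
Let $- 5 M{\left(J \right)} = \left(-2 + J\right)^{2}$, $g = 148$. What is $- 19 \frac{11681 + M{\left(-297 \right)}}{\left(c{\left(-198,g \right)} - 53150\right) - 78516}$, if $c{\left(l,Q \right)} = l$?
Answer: $- \frac{147231}{164830} \approx -0.89323$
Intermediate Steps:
$M{\left(J \right)} = - \frac{\left(-2 + J\right)^{2}}{5}$
$- 19 \frac{11681 + M{\left(-297 \right)}}{\left(c{\left(-198,g \right)} - 53150\right) - 78516} = - 19 \frac{11681 - \frac{\left(-2 - 297\right)^{2}}{5}}{\left(-198 - 53150\right) - 78516} = - 19 \frac{11681 - \frac{\left(-299\right)^{2}}{5}}{\left(-198 - 53150\right) - 78516} = - 19 \frac{11681 - \frac{89401}{5}}{-53348 - 78516} = - 19 \frac{11681 - \frac{89401}{5}}{-131864} = - 19 \left(\left(- \frac{30996}{5}\right) \left(- \frac{1}{131864}\right)\right) = \left(-19\right) \frac{7749}{164830} = - \frac{147231}{164830}$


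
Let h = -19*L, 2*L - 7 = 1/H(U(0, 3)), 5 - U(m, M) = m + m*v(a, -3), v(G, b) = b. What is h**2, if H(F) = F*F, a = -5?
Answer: 2795584/625 ≈ 4472.9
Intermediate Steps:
U(m, M) = 5 + 2*m (U(m, M) = 5 - (m + m*(-3)) = 5 - (m - 3*m) = 5 - (-2)*m = 5 + 2*m)
H(F) = F**2
L = 88/25 (L = 7/2 + 1/(2*((5 + 2*0)**2)) = 7/2 + 1/(2*((5 + 0)**2)) = 7/2 + 1/(2*(5**2)) = 7/2 + (1/2)/25 = 7/2 + (1/2)*(1/25) = 7/2 + 1/50 = 88/25 ≈ 3.5200)
h = -1672/25 (h = -19*88/25 = -1672/25 ≈ -66.880)
h**2 = (-1672/25)**2 = 2795584/625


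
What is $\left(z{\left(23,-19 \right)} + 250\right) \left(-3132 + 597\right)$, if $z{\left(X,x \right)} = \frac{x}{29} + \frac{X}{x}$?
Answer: $- \frac{346590270}{551} \approx -6.2902 \cdot 10^{5}$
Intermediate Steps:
$z{\left(X,x \right)} = \frac{x}{29} + \frac{X}{x}$ ($z{\left(X,x \right)} = x \frac{1}{29} + \frac{X}{x} = \frac{x}{29} + \frac{X}{x}$)
$\left(z{\left(23,-19 \right)} + 250\right) \left(-3132 + 597\right) = \left(\left(\frac{1}{29} \left(-19\right) + \frac{23}{-19}\right) + 250\right) \left(-3132 + 597\right) = \left(\left(- \frac{19}{29} + 23 \left(- \frac{1}{19}\right)\right) + 250\right) \left(-2535\right) = \left(\left(- \frac{19}{29} - \frac{23}{19}\right) + 250\right) \left(-2535\right) = \left(- \frac{1028}{551} + 250\right) \left(-2535\right) = \frac{136722}{551} \left(-2535\right) = - \frac{346590270}{551}$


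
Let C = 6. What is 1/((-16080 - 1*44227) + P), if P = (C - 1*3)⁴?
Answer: -1/60226 ≈ -1.6604e-5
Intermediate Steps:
P = 81 (P = (6 - 1*3)⁴ = (6 - 3)⁴ = 3⁴ = 81)
1/((-16080 - 1*44227) + P) = 1/((-16080 - 1*44227) + 81) = 1/((-16080 - 44227) + 81) = 1/(-60307 + 81) = 1/(-60226) = -1/60226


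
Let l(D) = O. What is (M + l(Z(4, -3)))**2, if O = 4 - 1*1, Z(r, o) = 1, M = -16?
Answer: 169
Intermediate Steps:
O = 3 (O = 4 - 1 = 3)
l(D) = 3
(M + l(Z(4, -3)))**2 = (-16 + 3)**2 = (-13)**2 = 169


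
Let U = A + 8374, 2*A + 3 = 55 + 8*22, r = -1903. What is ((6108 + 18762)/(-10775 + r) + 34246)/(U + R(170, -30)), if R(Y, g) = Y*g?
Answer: 72357653/7158844 ≈ 10.107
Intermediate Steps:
A = 114 (A = -3/2 + (55 + 8*22)/2 = -3/2 + (55 + 176)/2 = -3/2 + (½)*231 = -3/2 + 231/2 = 114)
U = 8488 (U = 114 + 8374 = 8488)
((6108 + 18762)/(-10775 + r) + 34246)/(U + R(170, -30)) = ((6108 + 18762)/(-10775 - 1903) + 34246)/(8488 + 170*(-30)) = (24870/(-12678) + 34246)/(8488 - 5100) = (24870*(-1/12678) + 34246)/3388 = (-4145/2113 + 34246)*(1/3388) = (72357653/2113)*(1/3388) = 72357653/7158844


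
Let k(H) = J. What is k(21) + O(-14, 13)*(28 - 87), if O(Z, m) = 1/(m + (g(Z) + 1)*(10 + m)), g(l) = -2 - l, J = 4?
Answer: 1189/312 ≈ 3.8109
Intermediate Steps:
k(H) = 4
O(Z, m) = 1/(m + (-1 - Z)*(10 + m)) (O(Z, m) = 1/(m + ((-2 - Z) + 1)*(10 + m)) = 1/(m + (-1 - Z)*(10 + m)))
k(21) + O(-14, 13)*(28 - 87) = 4 + (-1/(10 + 10*(-14) - 14*13))*(28 - 87) = 4 - 1/(10 - 140 - 182)*(-59) = 4 - 1/(-312)*(-59) = 4 - 1*(-1/312)*(-59) = 4 + (1/312)*(-59) = 4 - 59/312 = 1189/312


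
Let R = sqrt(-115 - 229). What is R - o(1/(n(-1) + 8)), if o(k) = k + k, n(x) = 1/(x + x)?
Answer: -4/15 + 2*I*sqrt(86) ≈ -0.26667 + 18.547*I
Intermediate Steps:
n(x) = 1/(2*x)
o(k) = 2*k
R = 2*I*sqrt(86) (R = sqrt(-344) = 2*I*sqrt(86) ≈ 18.547*I)
R - o(1/(n(-1) + 8)) = 2*I*sqrt(86) - 2/((1/2)/(-1) + 8) = 2*I*sqrt(86) - 2/((1/2)*(-1) + 8) = 2*I*sqrt(86) - 2/(-1/2 + 8) = 2*I*sqrt(86) - 2/15/2 = 2*I*sqrt(86) - 2*2/15 = 2*I*sqrt(86) - 1*4/15 = 2*I*sqrt(86) - 4/15 = -4/15 + 2*I*sqrt(86)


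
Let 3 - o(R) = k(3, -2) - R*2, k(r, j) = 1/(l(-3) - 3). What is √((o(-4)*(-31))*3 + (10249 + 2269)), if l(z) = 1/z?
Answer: √1295510/10 ≈ 113.82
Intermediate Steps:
l(z) = 1/z
k(r, j) = -3/10 (k(r, j) = 1/(1/(-3) - 3) = 1/(-⅓ - 3) = 1/(-10/3) = -3/10)
o(R) = 33/10 + 2*R (o(R) = 3 - (-3/10 - R*2) = 3 - (-3/10 - 2*R) = 3 + (3/10 + 2*R) = 33/10 + 2*R)
√((o(-4)*(-31))*3 + (10249 + 2269)) = √(((33/10 + 2*(-4))*(-31))*3 + (10249 + 2269)) = √(((33/10 - 8)*(-31))*3 + 12518) = √(-47/10*(-31)*3 + 12518) = √((1457/10)*3 + 12518) = √(4371/10 + 12518) = √(129551/10) = √1295510/10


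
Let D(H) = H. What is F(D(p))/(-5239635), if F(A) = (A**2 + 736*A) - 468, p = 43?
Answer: -33029/5239635 ≈ -0.0063037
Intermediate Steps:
F(A) = -468 + A**2 + 736*A
F(D(p))/(-5239635) = (-468 + 43**2 + 736*43)/(-5239635) = (-468 + 1849 + 31648)*(-1/5239635) = 33029*(-1/5239635) = -33029/5239635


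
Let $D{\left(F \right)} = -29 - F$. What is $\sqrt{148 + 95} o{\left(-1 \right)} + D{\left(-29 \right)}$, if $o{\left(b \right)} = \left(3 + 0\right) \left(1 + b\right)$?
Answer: $0$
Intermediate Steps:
$o{\left(b \right)} = 3 + 3 b$ ($o{\left(b \right)} = 3 \left(1 + b\right) = 3 + 3 b$)
$\sqrt{148 + 95} o{\left(-1 \right)} + D{\left(-29 \right)} = \sqrt{148 + 95} \left(3 + 3 \left(-1\right)\right) - 0 = \sqrt{243} \left(3 - 3\right) + \left(-29 + 29\right) = 9 \sqrt{3} \cdot 0 + 0 = 0 + 0 = 0$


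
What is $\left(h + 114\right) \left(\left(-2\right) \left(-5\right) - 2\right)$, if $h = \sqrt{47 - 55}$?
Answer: $912 + 16 i \sqrt{2} \approx 912.0 + 22.627 i$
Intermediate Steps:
$h = 2 i \sqrt{2}$ ($h = \sqrt{-8} = 2 i \sqrt{2} \approx 2.8284 i$)
$\left(h + 114\right) \left(\left(-2\right) \left(-5\right) - 2\right) = \left(2 i \sqrt{2} + 114\right) \left(\left(-2\right) \left(-5\right) - 2\right) = \left(114 + 2 i \sqrt{2}\right) \left(10 - 2\right) = \left(114 + 2 i \sqrt{2}\right) 8 = 912 + 16 i \sqrt{2}$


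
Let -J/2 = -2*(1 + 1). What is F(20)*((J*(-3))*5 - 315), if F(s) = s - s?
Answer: 0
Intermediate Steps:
F(s) = 0
J = 8 (J = -(-4)*(1 + 1) = -(-4)*2 = -2*(-4) = 8)
F(20)*((J*(-3))*5 - 315) = 0*((8*(-3))*5 - 315) = 0*(-24*5 - 315) = 0*(-120 - 315) = 0*(-435) = 0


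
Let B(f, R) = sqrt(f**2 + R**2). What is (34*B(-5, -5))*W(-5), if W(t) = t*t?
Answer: 4250*sqrt(2) ≈ 6010.4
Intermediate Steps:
W(t) = t**2
B(f, R) = sqrt(R**2 + f**2)
(34*B(-5, -5))*W(-5) = (34*sqrt((-5)**2 + (-5)**2))*(-5)**2 = (34*sqrt(25 + 25))*25 = (34*sqrt(50))*25 = (34*(5*sqrt(2)))*25 = (170*sqrt(2))*25 = 4250*sqrt(2)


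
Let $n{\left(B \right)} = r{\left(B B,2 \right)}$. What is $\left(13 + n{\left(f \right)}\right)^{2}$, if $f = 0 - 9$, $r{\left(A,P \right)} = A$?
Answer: $8836$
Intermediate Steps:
$f = -9$ ($f = 0 - 9 = -9$)
$n{\left(B \right)} = B^{2}$ ($n{\left(B \right)} = B B = B^{2}$)
$\left(13 + n{\left(f \right)}\right)^{2} = \left(13 + \left(-9\right)^{2}\right)^{2} = \left(13 + 81\right)^{2} = 94^{2} = 8836$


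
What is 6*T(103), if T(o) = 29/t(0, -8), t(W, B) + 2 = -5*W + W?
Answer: -87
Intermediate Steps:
t(W, B) = -2 - 4*W (t(W, B) = -2 + (-5*W + W) = -2 - 4*W)
T(o) = -29/2 (T(o) = 29/(-2 - 4*0) = 29/(-2 + 0) = 29/(-2) = 29*(-1/2) = -29/2)
6*T(103) = 6*(-29/2) = -87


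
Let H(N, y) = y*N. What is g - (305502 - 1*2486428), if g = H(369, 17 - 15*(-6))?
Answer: 2220409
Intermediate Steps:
H(N, y) = N*y
g = 39483 (g = 369*(17 - 15*(-6)) = 369*(17 + 90) = 369*107 = 39483)
g - (305502 - 1*2486428) = 39483 - (305502 - 1*2486428) = 39483 - (305502 - 2486428) = 39483 - 1*(-2180926) = 39483 + 2180926 = 2220409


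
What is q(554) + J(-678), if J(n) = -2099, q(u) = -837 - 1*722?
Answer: -3658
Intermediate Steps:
q(u) = -1559 (q(u) = -837 - 722 = -1559)
q(554) + J(-678) = -1559 - 2099 = -3658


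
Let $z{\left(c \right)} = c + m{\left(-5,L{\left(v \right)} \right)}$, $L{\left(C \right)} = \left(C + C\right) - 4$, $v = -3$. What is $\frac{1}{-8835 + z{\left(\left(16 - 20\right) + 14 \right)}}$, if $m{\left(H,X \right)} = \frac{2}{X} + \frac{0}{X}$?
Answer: $- \frac{5}{44126} \approx -0.00011331$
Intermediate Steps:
$L{\left(C \right)} = -4 + 2 C$ ($L{\left(C \right)} = 2 C - 4 = -4 + 2 C$)
$m{\left(H,X \right)} = \frac{2}{X}$ ($m{\left(H,X \right)} = \frac{2}{X} + 0 = \frac{2}{X}$)
$z{\left(c \right)} = - \frac{1}{5} + c$ ($z{\left(c \right)} = c + \frac{2}{-4 + 2 \left(-3\right)} = c + \frac{2}{-4 - 6} = c + \frac{2}{-10} = c + 2 \left(- \frac{1}{10}\right) = c - \frac{1}{5} = - \frac{1}{5} + c$)
$\frac{1}{-8835 + z{\left(\left(16 - 20\right) + 14 \right)}} = \frac{1}{-8835 + \left(- \frac{1}{5} + \left(\left(16 - 20\right) + 14\right)\right)} = \frac{1}{-8835 + \left(- \frac{1}{5} + \left(-4 + 14\right)\right)} = \frac{1}{-8835 + \left(- \frac{1}{5} + 10\right)} = \frac{1}{-8835 + \frac{49}{5}} = \frac{1}{- \frac{44126}{5}} = - \frac{5}{44126}$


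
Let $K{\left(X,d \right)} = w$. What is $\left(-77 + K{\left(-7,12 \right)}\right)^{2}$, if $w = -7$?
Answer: $7056$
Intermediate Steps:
$K{\left(X,d \right)} = -7$
$\left(-77 + K{\left(-7,12 \right)}\right)^{2} = \left(-77 - 7\right)^{2} = \left(-84\right)^{2} = 7056$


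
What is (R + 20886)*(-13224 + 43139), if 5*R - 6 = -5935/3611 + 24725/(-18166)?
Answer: 1322153387118343/2116046 ≈ 6.2482e+8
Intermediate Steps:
R = 196487371/327987130 (R = 6/5 + (-5935/3611 + 24725/(-18166))/5 = 6/5 + (-5935*1/3611 + 24725*(-1/18166))/5 = 6/5 + (-5935/3611 - 24725/18166)/5 = 6/5 + (1/5)*(-197097185/65597426) = 6/5 - 39419437/65597426 = 196487371/327987130 ≈ 0.59907)
(R + 20886)*(-13224 + 43139) = (196487371/327987130 + 20886)*(-13224 + 43139) = (6850535684551/327987130)*29915 = 1322153387118343/2116046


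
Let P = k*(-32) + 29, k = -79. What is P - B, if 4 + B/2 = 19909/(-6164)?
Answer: 7925239/3082 ≈ 2571.5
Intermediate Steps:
B = -44565/3082 (B = -8 + 2*(19909/(-6164)) = -8 + 2*(19909*(-1/6164)) = -8 + 2*(-19909/6164) = -8 - 19909/3082 = -44565/3082 ≈ -14.460)
P = 2557 (P = -79*(-32) + 29 = 2528 + 29 = 2557)
P - B = 2557 - 1*(-44565/3082) = 2557 + 44565/3082 = 7925239/3082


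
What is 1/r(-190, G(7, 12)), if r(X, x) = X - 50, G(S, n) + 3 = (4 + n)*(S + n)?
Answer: -1/240 ≈ -0.0041667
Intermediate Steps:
G(S, n) = -3 + (4 + n)*(S + n)
r(X, x) = -50 + X
1/r(-190, G(7, 12)) = 1/(-50 - 190) = 1/(-240) = -1/240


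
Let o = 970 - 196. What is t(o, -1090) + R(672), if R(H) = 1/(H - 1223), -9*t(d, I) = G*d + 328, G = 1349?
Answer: -575494163/4959 ≈ -1.1605e+5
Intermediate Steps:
o = 774
t(d, I) = -328/9 - 1349*d/9 (t(d, I) = -(1349*d + 328)/9 = -(328 + 1349*d)/9 = -328/9 - 1349*d/9)
R(H) = 1/(-1223 + H)
t(o, -1090) + R(672) = (-328/9 - 1349/9*774) + 1/(-1223 + 672) = (-328/9 - 116014) + 1/(-551) = -1044454/9 - 1/551 = -575494163/4959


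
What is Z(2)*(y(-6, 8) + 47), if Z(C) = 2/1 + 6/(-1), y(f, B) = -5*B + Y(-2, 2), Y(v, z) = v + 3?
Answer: -32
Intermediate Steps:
Y(v, z) = 3 + v
y(f, B) = 1 - 5*B (y(f, B) = -5*B + (3 - 2) = -5*B + 1 = 1 - 5*B)
Z(C) = -4 (Z(C) = 2*1 + 6*(-1) = 2 - 6 = -4)
Z(2)*(y(-6, 8) + 47) = -4*((1 - 5*8) + 47) = -4*((1 - 40) + 47) = -4*(-39 + 47) = -4*8 = -32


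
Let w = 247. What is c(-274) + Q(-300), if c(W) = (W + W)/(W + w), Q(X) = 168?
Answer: 5084/27 ≈ 188.30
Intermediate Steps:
c(W) = 2*W/(247 + W) (c(W) = (W + W)/(W + 247) = (2*W)/(247 + W) = 2*W/(247 + W))
c(-274) + Q(-300) = 2*(-274)/(247 - 274) + 168 = 2*(-274)/(-27) + 168 = 2*(-274)*(-1/27) + 168 = 548/27 + 168 = 5084/27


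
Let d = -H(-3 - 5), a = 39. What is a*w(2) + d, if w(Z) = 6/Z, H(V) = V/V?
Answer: 116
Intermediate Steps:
H(V) = 1
d = -1 (d = -1*1 = -1)
a*w(2) + d = 39*(6/2) - 1 = 39*(6*(1/2)) - 1 = 39*3 - 1 = 117 - 1 = 116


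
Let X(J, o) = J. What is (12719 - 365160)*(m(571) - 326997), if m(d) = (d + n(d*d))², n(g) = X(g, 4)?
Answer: -37596668891096227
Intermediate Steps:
n(g) = g
m(d) = (d + d²)² (m(d) = (d + d*d)² = (d + d²)²)
(12719 - 365160)*(m(571) - 326997) = (12719 - 365160)*(571²*(1 + 571)² - 326997) = -352441*(326041*572² - 326997) = -352441*(326041*327184 - 326997) = -352441*(106675398544 - 326997) = -352441*106675071547 = -37596668891096227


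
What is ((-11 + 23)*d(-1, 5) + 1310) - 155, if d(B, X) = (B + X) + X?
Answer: 1263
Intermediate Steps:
d(B, X) = B + 2*X
((-11 + 23)*d(-1, 5) + 1310) - 155 = ((-11 + 23)*(-1 + 2*5) + 1310) - 155 = (12*(-1 + 10) + 1310) - 155 = (12*9 + 1310) - 155 = (108 + 1310) - 155 = 1418 - 155 = 1263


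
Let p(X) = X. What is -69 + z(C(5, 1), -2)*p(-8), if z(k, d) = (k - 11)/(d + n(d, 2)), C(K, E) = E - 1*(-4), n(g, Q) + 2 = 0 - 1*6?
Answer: -369/5 ≈ -73.800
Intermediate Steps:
n(g, Q) = -8 (n(g, Q) = -2 + (0 - 1*6) = -2 + (0 - 6) = -2 - 6 = -8)
C(K, E) = 4 + E (C(K, E) = E + 4 = 4 + E)
z(k, d) = (-11 + k)/(-8 + d) (z(k, d) = (k - 11)/(d - 8) = (-11 + k)/(-8 + d))
-69 + z(C(5, 1), -2)*p(-8) = -69 + ((-11 + (4 + 1))/(-8 - 2))*(-8) = -69 + ((-11 + 5)/(-10))*(-8) = -69 - ⅒*(-6)*(-8) = -69 + (⅗)*(-8) = -69 - 24/5 = -369/5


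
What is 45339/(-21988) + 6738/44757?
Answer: -627027493/328038972 ≈ -1.9114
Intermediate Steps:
45339/(-21988) + 6738/44757 = 45339*(-1/21988) + 6738*(1/44757) = -45339/21988 + 2246/14919 = -627027493/328038972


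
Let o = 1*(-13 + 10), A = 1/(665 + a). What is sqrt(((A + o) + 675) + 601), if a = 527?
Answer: sqrt(452190266)/596 ≈ 35.679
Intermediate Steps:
A = 1/1192 (A = 1/(665 + 527) = 1/1192 ≈ 0.00083893)
o = -3 (o = 1*(-3) = -3)
sqrt(((A + o) + 675) + 601) = sqrt(((1/1192 - 3) + 675) + 601) = sqrt((-3575/1192 + 675) + 601) = sqrt(801025/1192 + 601) = sqrt(1517417/1192) = sqrt(452190266)/596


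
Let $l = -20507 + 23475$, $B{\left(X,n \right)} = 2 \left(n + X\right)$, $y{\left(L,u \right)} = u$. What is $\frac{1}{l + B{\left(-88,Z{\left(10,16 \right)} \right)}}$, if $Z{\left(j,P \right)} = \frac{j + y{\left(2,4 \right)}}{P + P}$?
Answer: $\frac{8}{22343} \approx 0.00035805$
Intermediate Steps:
$Z{\left(j,P \right)} = \frac{4 + j}{2 P}$ ($Z{\left(j,P \right)} = \frac{j + 4}{P + P} = \frac{4 + j}{2 P}$)
$B{\left(X,n \right)} = 2 X + 2 n$ ($B{\left(X,n \right)} = 2 \left(X + n\right) = 2 X + 2 n$)
$l = 2968$
$\frac{1}{l + B{\left(-88,Z{\left(10,16 \right)} \right)}} = \frac{1}{2968 + \left(2 \left(-88\right) + 2 \frac{4 + 10}{2 \cdot 16}\right)} = \frac{1}{2968 - \left(176 - 2 \cdot \frac{1}{2} \cdot \frac{1}{16} \cdot 14\right)} = \frac{1}{2968 + \left(-176 + 2 \cdot \frac{7}{16}\right)} = \frac{1}{2968 + \left(-176 + \frac{7}{8}\right)} = \frac{1}{2968 - \frac{1401}{8}} = \frac{1}{\frac{22343}{8}} = \frac{8}{22343}$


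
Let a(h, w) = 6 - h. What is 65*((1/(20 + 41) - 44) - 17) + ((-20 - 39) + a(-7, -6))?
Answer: -244606/61 ≈ -4009.9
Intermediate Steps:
65*((1/(20 + 41) - 44) - 17) + ((-20 - 39) + a(-7, -6)) = 65*((1/(20 + 41) - 44) - 17) + ((-20 - 39) + (6 - 1*(-7))) = 65*((1/61 - 44) - 17) + (-59 + (6 + 7)) = 65*((1/61 - 44) - 17) + (-59 + 13) = 65*(-2683/61 - 17) - 46 = 65*(-3720/61) - 46 = -241800/61 - 46 = -244606/61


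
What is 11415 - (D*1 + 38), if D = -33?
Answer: 11410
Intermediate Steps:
11415 - (D*1 + 38) = 11415 - (-33*1 + 38) = 11415 - (-33 + 38) = 11415 - 1*5 = 11415 - 5 = 11410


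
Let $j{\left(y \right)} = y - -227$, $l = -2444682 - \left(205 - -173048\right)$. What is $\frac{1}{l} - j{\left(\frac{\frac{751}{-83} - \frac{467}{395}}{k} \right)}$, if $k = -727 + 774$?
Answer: $- \frac{182966304099712}{806792590365} \approx -226.78$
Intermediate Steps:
$k = 47$
$l = -2617935$ ($l = -2444682 - \left(205 + 173048\right) = -2444682 - 173253 = -2617935$)
$j{\left(y \right)} = 227 + y$ ($j{\left(y \right)} = y + 227 = 227 + y$)
$\frac{1}{l} - j{\left(\frac{\frac{751}{-83} - \frac{467}{395}}{k} \right)} = \frac{1}{-2617935} - \left(227 + \frac{\frac{751}{-83} - \frac{467}{395}}{47}\right) = - \frac{1}{2617935} - \left(227 + \left(751 \left(- \frac{1}{83}\right) - \frac{467}{395}\right) \frac{1}{47}\right) = - \frac{1}{2617935} - \left(227 + \left(- \frac{751}{83} - \frac{467}{395}\right) \frac{1}{47}\right) = - \frac{1}{2617935} - \left(227 - \frac{335406}{1540895}\right) = - \frac{1}{2617935} - \frac{349447759}{1540895} = - \frac{182966304099712}{806792590365}$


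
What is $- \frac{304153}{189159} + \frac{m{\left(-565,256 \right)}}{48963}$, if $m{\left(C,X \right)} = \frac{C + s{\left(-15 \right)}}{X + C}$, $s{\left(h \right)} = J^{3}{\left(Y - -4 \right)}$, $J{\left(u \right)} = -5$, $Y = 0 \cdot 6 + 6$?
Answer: $- \frac{170428617483}{105996065339} \approx -1.6079$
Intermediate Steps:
$Y = 6$ ($Y = 0 + 6 = 6$)
$s{\left(h \right)} = -125$ ($s{\left(h \right)} = \left(-5\right)^{3} = -125$)
$m{\left(C,X \right)} = \frac{-125 + C}{C + X}$ ($m{\left(C,X \right)} = \frac{C - 125}{X + C} = \frac{-125 + C}{C + X}$)
$- \frac{304153}{189159} + \frac{m{\left(-565,256 \right)}}{48963} = - \frac{304153}{189159} + \frac{\frac{1}{-565 + 256} \left(-125 - 565\right)}{48963} = \left(-304153\right) \frac{1}{189159} + \frac{1}{-309} \left(-690\right) \frac{1}{48963} = - \frac{304153}{189159} + \left(- \frac{1}{309}\right) \left(-690\right) \frac{1}{48963} = - \frac{304153}{189159} + \frac{230}{103} \cdot \frac{1}{48963} = - \frac{304153}{189159} + \frac{230}{5043189} = - \frac{170428617483}{105996065339}$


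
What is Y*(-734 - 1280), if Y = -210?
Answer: 422940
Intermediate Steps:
Y*(-734 - 1280) = -210*(-734 - 1280) = -210*(-2014) = 422940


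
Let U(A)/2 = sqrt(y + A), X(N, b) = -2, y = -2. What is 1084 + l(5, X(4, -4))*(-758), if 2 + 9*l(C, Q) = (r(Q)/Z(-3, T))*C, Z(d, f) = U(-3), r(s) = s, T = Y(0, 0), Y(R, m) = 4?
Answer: 11272/9 - 758*I*sqrt(5)/9 ≈ 1252.4 - 188.33*I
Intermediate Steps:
U(A) = 2*sqrt(-2 + A)
T = 4
Z(d, f) = 2*I*sqrt(5) (Z(d, f) = 2*sqrt(-2 - 3) = 2*sqrt(-5) = 2*(I*sqrt(5)) = 2*I*sqrt(5))
l(C, Q) = -2/9 - I*C*Q*sqrt(5)/90 (l(C, Q) = -2/9 + ((Q/((2*I*sqrt(5))))*C)/9 = -2/9 + ((Q*(-I*sqrt(5)/10))*C)/9 = -2/9 + ((-I*Q*sqrt(5)/10)*C)/9 = -2/9 + (-I*C*Q*sqrt(5)/10)/9 = -2/9 - I*C*Q*sqrt(5)/90)
1084 + l(5, X(4, -4))*(-758) = 1084 + (-2/9 - 1/90*I*5*(-2)*sqrt(5))*(-758) = 1084 + (-2/9 + I*sqrt(5)/9)*(-758) = 1084 + (1516/9 - 758*I*sqrt(5)/9) = 11272/9 - 758*I*sqrt(5)/9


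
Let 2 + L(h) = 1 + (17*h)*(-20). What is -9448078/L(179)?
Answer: 9448078/60861 ≈ 155.24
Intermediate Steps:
L(h) = -1 - 340*h (L(h) = -2 + (1 + (17*h)*(-20)) = -2 + (1 - 340*h) = -1 - 340*h)
-9448078/L(179) = -9448078/(-1 - 340*179) = -9448078/(-1 - 60860) = -9448078/(-60861) = -9448078*(-1/60861) = 9448078/60861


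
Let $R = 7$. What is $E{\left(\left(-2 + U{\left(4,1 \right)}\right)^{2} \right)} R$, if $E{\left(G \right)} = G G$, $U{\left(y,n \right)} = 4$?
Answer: $112$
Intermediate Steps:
$E{\left(G \right)} = G^{2}$
$E{\left(\left(-2 + U{\left(4,1 \right)}\right)^{2} \right)} R = \left(\left(-2 + 4\right)^{2}\right)^{2} \cdot 7 = \left(2^{2}\right)^{2} \cdot 7 = 4^{2} \cdot 7 = 16 \cdot 7 = 112$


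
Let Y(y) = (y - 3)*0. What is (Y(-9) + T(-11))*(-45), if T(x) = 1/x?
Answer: 45/11 ≈ 4.0909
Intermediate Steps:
Y(y) = 0 (Y(y) = (-3 + y)*0 = 0)
(Y(-9) + T(-11))*(-45) = (0 + 1/(-11))*(-45) = (0 - 1/11)*(-45) = -1/11*(-45) = 45/11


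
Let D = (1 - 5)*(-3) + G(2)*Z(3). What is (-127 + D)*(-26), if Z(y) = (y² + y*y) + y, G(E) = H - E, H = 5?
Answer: 1352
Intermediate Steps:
G(E) = 5 - E
Z(y) = y + 2*y² (Z(y) = (y² + y²) + y = 2*y² + y = y + 2*y²)
D = 75 (D = (1 - 5)*(-3) + (5 - 1*2)*(3*(1 + 2*3)) = -4*(-3) + (5 - 2)*(3*(1 + 6)) = 12 + 3*(3*7) = 12 + 3*21 = 12 + 63 = 75)
(-127 + D)*(-26) = (-127 + 75)*(-26) = -52*(-26) = 1352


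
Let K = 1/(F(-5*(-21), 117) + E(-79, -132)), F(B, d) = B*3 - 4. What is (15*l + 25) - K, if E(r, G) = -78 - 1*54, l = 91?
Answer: 248809/179 ≈ 1390.0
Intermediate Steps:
F(B, d) = -4 + 3*B (F(B, d) = 3*B - 4 = -4 + 3*B)
E(r, G) = -132 (E(r, G) = -78 - 54 = -132)
K = 1/179 (K = 1/((-4 + 3*(-5*(-21))) - 132) = 1/((-4 + 3*105) - 132) = 1/((-4 + 315) - 132) = 1/(311 - 132) = 1/179 ≈ 0.0055866)
(15*l + 25) - K = (15*91 + 25) - 1*1/179 = (1365 + 25) - 1/179 = 1390 - 1/179 = 248809/179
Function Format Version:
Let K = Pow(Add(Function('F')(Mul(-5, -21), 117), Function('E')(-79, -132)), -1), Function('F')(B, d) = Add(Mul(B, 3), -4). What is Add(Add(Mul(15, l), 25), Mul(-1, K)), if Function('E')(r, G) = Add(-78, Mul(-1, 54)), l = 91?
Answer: Rational(248809, 179) ≈ 1390.0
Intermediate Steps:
Function('F')(B, d) = Add(-4, Mul(3, B)) (Function('F')(B, d) = Add(Mul(3, B), -4) = Add(-4, Mul(3, B)))
Function('E')(r, G) = -132 (Function('E')(r, G) = Add(-78, -54) = -132)
K = Rational(1, 179) (K = Pow(Add(Add(-4, Mul(3, Mul(-5, -21))), -132), -1) = Pow(Add(Add(-4, Mul(3, 105)), -132), -1) = Pow(Add(Add(-4, 315), -132), -1) = Pow(Add(311, -132), -1) = Pow(179, -1) = Rational(1, 179) ≈ 0.0055866)
Add(Add(Mul(15, l), 25), Mul(-1, K)) = Add(Add(Mul(15, 91), 25), Mul(-1, Rational(1, 179))) = Add(Add(1365, 25), Rational(-1, 179)) = Add(1390, Rational(-1, 179)) = Rational(248809, 179)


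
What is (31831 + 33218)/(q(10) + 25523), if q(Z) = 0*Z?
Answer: 65049/25523 ≈ 2.5486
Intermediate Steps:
q(Z) = 0
(31831 + 33218)/(q(10) + 25523) = (31831 + 33218)/(0 + 25523) = 65049/25523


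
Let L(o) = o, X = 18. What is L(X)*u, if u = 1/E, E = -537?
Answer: -6/179 ≈ -0.033520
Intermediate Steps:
u = -1/537 (u = 1/(-537) = -1/537 ≈ -0.0018622)
L(X)*u = 18*(-1/537) = -6/179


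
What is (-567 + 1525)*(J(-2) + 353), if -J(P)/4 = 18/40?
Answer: 1682248/5 ≈ 3.3645e+5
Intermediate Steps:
J(P) = -9/5 (J(P) = -72/40 = -4*9/20 = -9/5)
(-567 + 1525)*(J(-2) + 353) = (-567 + 1525)*(-9/5 + 353) = 958*(1756/5) = 1682248/5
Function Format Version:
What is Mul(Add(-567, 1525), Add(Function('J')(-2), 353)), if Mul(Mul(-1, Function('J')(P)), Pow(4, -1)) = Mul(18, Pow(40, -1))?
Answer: Rational(1682248, 5) ≈ 3.3645e+5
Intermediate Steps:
Function('J')(P) = Rational(-9, 5) (Function('J')(P) = Mul(-4, Mul(18, Pow(40, -1))) = Mul(-4, Mul(18, Rational(1, 40))) = Mul(-4, Rational(9, 20)) = Rational(-9, 5))
Mul(Add(-567, 1525), Add(Function('J')(-2), 353)) = Mul(Add(-567, 1525), Add(Rational(-9, 5), 353)) = Mul(958, Rational(1756, 5)) = Rational(1682248, 5)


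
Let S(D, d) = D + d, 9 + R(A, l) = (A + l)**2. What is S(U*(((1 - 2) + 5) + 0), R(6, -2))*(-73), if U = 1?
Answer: -803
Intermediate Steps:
R(A, l) = -9 + (A + l)**2
S(U*(((1 - 2) + 5) + 0), R(6, -2))*(-73) = (1*(((1 - 2) + 5) + 0) + (-9 + (6 - 2)**2))*(-73) = (1*((-1 + 5) + 0) + (-9 + 4**2))*(-73) = (1*(4 + 0) + (-9 + 16))*(-73) = (1*4 + 7)*(-73) = (4 + 7)*(-73) = 11*(-73) = -803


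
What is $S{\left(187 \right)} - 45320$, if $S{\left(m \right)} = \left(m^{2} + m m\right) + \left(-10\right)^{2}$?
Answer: $24718$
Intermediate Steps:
$S{\left(m \right)} = 100 + 2 m^{2}$ ($S{\left(m \right)} = \left(m^{2} + m^{2}\right) + 100 = 2 m^{2} + 100 = 100 + 2 m^{2}$)
$S{\left(187 \right)} - 45320 = \left(100 + 2 \cdot 187^{2}\right) - 45320 = \left(100 + 2 \cdot 34969\right) - 45320 = \left(100 + 69938\right) - 45320 = 70038 - 45320 = 24718$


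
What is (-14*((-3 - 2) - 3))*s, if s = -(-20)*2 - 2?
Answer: 4256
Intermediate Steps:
s = 38 (s = -5*(-8) - 2 = 40 - 2 = 38)
(-14*((-3 - 2) - 3))*s = -14*((-3 - 2) - 3)*38 = -14*(-5 - 3)*38 = -14*(-8)*38 = 112*38 = 4256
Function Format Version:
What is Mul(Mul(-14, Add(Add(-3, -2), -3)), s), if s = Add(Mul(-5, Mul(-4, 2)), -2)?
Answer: 4256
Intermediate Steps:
s = 38 (s = Add(Mul(-5, -8), -2) = Add(40, -2) = 38)
Mul(Mul(-14, Add(Add(-3, -2), -3)), s) = Mul(Mul(-14, Add(Add(-3, -2), -3)), 38) = Mul(Mul(-14, Add(-5, -3)), 38) = Mul(Mul(-14, -8), 38) = Mul(112, 38) = 4256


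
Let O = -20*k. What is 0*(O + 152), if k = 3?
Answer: 0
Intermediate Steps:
O = -60 (O = -20*3 = -60)
0*(O + 152) = 0*(-60 + 152) = 0*92 = 0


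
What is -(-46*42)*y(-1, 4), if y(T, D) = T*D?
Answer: -7728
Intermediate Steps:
y(T, D) = D*T
-(-46*42)*y(-1, 4) = -(-46*42)*4*(-1) = -(-1932)*(-4) = -1*7728 = -7728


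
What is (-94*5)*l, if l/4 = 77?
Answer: -144760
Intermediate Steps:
l = 308 (l = 4*77 = 308)
(-94*5)*l = -94*5*308 = -470*308 = -144760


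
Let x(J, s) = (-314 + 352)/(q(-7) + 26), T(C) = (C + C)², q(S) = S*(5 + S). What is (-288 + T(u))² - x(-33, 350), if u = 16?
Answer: 10833901/20 ≈ 5.4170e+5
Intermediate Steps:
T(C) = 4*C² (T(C) = (2*C)² = 4*C²)
x(J, s) = 19/20 (x(J, s) = (-314 + 352)/(-7*(5 - 7) + 26) = 38/(-7*(-2) + 26) = 38/(14 + 26) = 38/40 = 38*(1/40) = 19/20)
(-288 + T(u))² - x(-33, 350) = (-288 + 4*16²)² - 1*19/20 = (-288 + 4*256)² - 19/20 = (-288 + 1024)² - 19/20 = 736² - 19/20 = 541696 - 19/20 = 10833901/20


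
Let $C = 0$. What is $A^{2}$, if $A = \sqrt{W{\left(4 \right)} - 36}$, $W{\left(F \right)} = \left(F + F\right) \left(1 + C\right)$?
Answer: $-28$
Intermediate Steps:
$W{\left(F \right)} = 2 F$ ($W{\left(F \right)} = \left(F + F\right) \left(1 + 0\right) = 2 F 1 = 2 F$)
$A = 2 i \sqrt{7}$ ($A = \sqrt{2 \cdot 4 - 36} = \sqrt{8 - 36} = \sqrt{-28} = 2 i \sqrt{7} \approx 5.2915 i$)
$A^{2} = \left(2 i \sqrt{7}\right)^{2} = -28$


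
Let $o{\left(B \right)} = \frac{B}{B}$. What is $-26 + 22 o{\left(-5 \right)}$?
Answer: $-4$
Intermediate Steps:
$o{\left(B \right)} = 1$
$-26 + 22 o{\left(-5 \right)} = -26 + 22 \cdot 1 = -26 + 22 = -4$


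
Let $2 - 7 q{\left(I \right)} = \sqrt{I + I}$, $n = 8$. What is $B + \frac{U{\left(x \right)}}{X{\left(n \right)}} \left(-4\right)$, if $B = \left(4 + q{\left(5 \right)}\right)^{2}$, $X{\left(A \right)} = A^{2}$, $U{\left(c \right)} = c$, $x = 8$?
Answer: $\frac{253}{14} - \frac{60 \sqrt{10}}{49} \approx 14.199$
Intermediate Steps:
$q{\left(I \right)} = \frac{2}{7} - \frac{\sqrt{2} \sqrt{I}}{7}$ ($q{\left(I \right)} = \frac{2}{7} - \frac{\sqrt{I + I}}{7} = \frac{2}{7} - \frac{\sqrt{2 I}}{7} = \frac{2}{7} - \frac{\sqrt{2} \sqrt{I}}{7}$)
$B = \left(\frac{30}{7} - \frac{\sqrt{10}}{7}\right)^{2}$ ($B = \left(4 + \left(\frac{2}{7} - \frac{\sqrt{2} \sqrt{5}}{7}\right)\right)^{2} = \left(4 + \left(\frac{2}{7} - \frac{\sqrt{10}}{7}\right)\right)^{2} = \left(\frac{30}{7} - \frac{\sqrt{10}}{7}\right)^{2} \approx 14.699$)
$B + \frac{U{\left(x \right)}}{X{\left(n \right)}} \left(-4\right) = \frac{\left(30 - \sqrt{10}\right)^{2}}{49} + \frac{8}{8^{2}} \left(-4\right) = \frac{\left(30 - \sqrt{10}\right)^{2}}{49} + \frac{8}{64} \left(-4\right) = \frac{\left(30 - \sqrt{10}\right)^{2}}{49} + 8 \cdot \frac{1}{64} \left(-4\right) = \frac{\left(30 - \sqrt{10}\right)^{2}}{49} + \frac{1}{8} \left(-4\right) = \frac{\left(30 - \sqrt{10}\right)^{2}}{49} - \frac{1}{2} = - \frac{1}{2} + \frac{\left(30 - \sqrt{10}\right)^{2}}{49}$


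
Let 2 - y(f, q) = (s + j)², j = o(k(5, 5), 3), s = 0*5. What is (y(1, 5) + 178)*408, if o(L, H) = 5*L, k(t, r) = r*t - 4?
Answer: -4424760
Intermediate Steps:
k(t, r) = -4 + r*t
s = 0
j = 105 (j = 5*(-4 + 5*5) = 5*(-4 + 25) = 5*21 = 105)
y(f, q) = -11023 (y(f, q) = 2 - (0 + 105)² = 2 - 1*105² = 2 - 1*11025 = 2 - 11025 = -11023)
(y(1, 5) + 178)*408 = (-11023 + 178)*408 = -10845*408 = -4424760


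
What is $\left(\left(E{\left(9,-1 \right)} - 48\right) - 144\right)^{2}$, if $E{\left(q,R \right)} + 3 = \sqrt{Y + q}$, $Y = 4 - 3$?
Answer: $\left(195 - \sqrt{10}\right)^{2} \approx 36802.0$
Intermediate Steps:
$Y = 1$
$E{\left(q,R \right)} = -3 + \sqrt{1 + q}$
$\left(\left(E{\left(9,-1 \right)} - 48\right) - 144\right)^{2} = \left(\left(\left(-3 + \sqrt{1 + 9}\right) - 48\right) - 144\right)^{2} = \left(\left(\left(-3 + \sqrt{10}\right) - 48\right) - 144\right)^{2} = \left(\left(-51 + \sqrt{10}\right) - 144\right)^{2} = \left(-195 + \sqrt{10}\right)^{2}$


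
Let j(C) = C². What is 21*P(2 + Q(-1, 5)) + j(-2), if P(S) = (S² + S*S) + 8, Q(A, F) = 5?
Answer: 2230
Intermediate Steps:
P(S) = 8 + 2*S² (P(S) = (S² + S²) + 8 = 2*S² + 8 = 8 + 2*S²)
21*P(2 + Q(-1, 5)) + j(-2) = 21*(8 + 2*(2 + 5)²) + (-2)² = 21*(8 + 2*7²) + 4 = 21*(8 + 2*49) + 4 = 21*(8 + 98) + 4 = 21*106 + 4 = 2226 + 4 = 2230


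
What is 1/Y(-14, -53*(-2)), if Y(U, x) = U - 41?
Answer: -1/55 ≈ -0.018182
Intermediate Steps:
Y(U, x) = -41 + U
1/Y(-14, -53*(-2)) = 1/(-41 - 14) = 1/(-55) = -1/55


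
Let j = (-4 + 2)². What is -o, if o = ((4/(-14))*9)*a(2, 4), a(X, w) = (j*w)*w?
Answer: 1152/7 ≈ 164.57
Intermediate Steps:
j = 4 (j = (-2)² = 4)
a(X, w) = 4*w² (a(X, w) = (4*w)*w = 4*w²)
o = -1152/7 (o = ((4/(-14))*9)*(4*4²) = ((4*(-1/14))*9)*(4*16) = -2/7*9*64 = -18/7*64 = -1152/7 ≈ -164.57)
-o = -1*(-1152/7) = 1152/7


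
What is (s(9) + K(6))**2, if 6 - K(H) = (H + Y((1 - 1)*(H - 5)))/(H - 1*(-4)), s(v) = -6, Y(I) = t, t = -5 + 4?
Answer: 1/4 ≈ 0.25000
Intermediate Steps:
t = -1
Y(I) = -1
K(H) = 6 - (-1 + H)/(4 + H) (K(H) = 6 - (H - 1)/(H - 1*(-4)) = 6 - (-1 + H)/(H + 4) = 6 - (-1 + H)/(4 + H))
(s(9) + K(6))**2 = (-6 + 5*(5 + 6)/(4 + 6))**2 = (-6 + 5*11/10)**2 = (-6 + 5*(1/10)*11)**2 = (-6 + 11/2)**2 = (-1/2)**2 = 1/4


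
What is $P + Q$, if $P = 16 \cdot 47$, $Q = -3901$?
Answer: $-3149$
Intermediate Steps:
$P = 752$
$P + Q = 752 - 3901 = -3149$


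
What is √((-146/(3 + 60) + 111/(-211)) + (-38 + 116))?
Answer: √1475604235/4431 ≈ 8.6693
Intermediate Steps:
√((-146/(3 + 60) + 111/(-211)) + (-38 + 116)) = √((-146/63 + 111*(-1/211)) + 78) = √((-146*1/63 - 111/211) + 78) = √((-146/63 - 111/211) + 78) = √(-37799/13293 + 78) = √(999055/13293) = √1475604235/4431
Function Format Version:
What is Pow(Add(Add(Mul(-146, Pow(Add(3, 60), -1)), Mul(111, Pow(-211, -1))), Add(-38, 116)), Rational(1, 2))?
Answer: Mul(Rational(1, 4431), Pow(1475604235, Rational(1, 2))) ≈ 8.6693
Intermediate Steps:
Pow(Add(Add(Mul(-146, Pow(Add(3, 60), -1)), Mul(111, Pow(-211, -1))), Add(-38, 116)), Rational(1, 2)) = Pow(Add(Add(Mul(-146, Pow(63, -1)), Mul(111, Rational(-1, 211))), 78), Rational(1, 2)) = Pow(Add(Add(Mul(-146, Rational(1, 63)), Rational(-111, 211)), 78), Rational(1, 2)) = Pow(Add(Add(Rational(-146, 63), Rational(-111, 211)), 78), Rational(1, 2)) = Pow(Add(Rational(-37799, 13293), 78), Rational(1, 2)) = Pow(Rational(999055, 13293), Rational(1, 2)) = Mul(Rational(1, 4431), Pow(1475604235, Rational(1, 2)))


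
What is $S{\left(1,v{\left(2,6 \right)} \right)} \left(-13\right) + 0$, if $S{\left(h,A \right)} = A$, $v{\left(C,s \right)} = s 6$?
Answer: $-468$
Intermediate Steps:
$v{\left(C,s \right)} = 6 s$
$S{\left(1,v{\left(2,6 \right)} \right)} \left(-13\right) + 0 = 6 \cdot 6 \left(-13\right) + 0 = 36 \left(-13\right) + 0 = -468 + 0 = -468$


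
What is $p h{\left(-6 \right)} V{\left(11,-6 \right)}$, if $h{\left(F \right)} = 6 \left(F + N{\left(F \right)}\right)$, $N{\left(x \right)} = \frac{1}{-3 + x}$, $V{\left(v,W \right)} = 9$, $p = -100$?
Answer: $33000$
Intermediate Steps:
$h{\left(F \right)} = 6 F + \frac{6}{-3 + F}$ ($h{\left(F \right)} = 6 \left(F + \frac{1}{-3 + F}\right) = 6 F + \frac{6}{-3 + F}$)
$p h{\left(-6 \right)} V{\left(11,-6 \right)} = - 100 \frac{6 \left(1 - 6 \left(-3 - 6\right)\right)}{-3 - 6} \cdot 9 = - 100 \frac{6 \left(1 - -54\right)}{-9} \cdot 9 = - 100 \cdot 6 \left(- \frac{1}{9}\right) \left(1 + 54\right) 9 = - 100 \cdot 6 \left(- \frac{1}{9}\right) 55 \cdot 9 = \left(-100\right) \left(- \frac{110}{3}\right) 9 = \frac{11000}{3} \cdot 9 = 33000$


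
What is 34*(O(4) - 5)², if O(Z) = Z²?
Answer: 4114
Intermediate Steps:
34*(O(4) - 5)² = 34*(4² - 5)² = 34*(16 - 5)² = 34*11² = 34*121 = 4114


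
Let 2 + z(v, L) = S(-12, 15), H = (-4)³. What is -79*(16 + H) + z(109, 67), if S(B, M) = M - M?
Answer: 3790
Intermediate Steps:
H = -64
S(B, M) = 0
z(v, L) = -2 (z(v, L) = -2 + 0 = -2)
-79*(16 + H) + z(109, 67) = -79*(16 - 64) - 2 = -79*(-48) - 2 = 3792 - 2 = 3790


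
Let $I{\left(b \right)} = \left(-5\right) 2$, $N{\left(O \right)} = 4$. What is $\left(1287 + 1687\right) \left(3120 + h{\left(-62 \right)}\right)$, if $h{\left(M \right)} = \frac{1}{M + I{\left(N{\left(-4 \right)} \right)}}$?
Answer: $\frac{334038193}{36} \approx 9.2788 \cdot 10^{6}$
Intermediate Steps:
$I{\left(b \right)} = -10$
$h{\left(M \right)} = \frac{1}{-10 + M}$ ($h{\left(M \right)} = \frac{1}{M - 10} = \frac{1}{-10 + M}$)
$\left(1287 + 1687\right) \left(3120 + h{\left(-62 \right)}\right) = \left(1287 + 1687\right) \left(3120 + \frac{1}{-10 - 62}\right) = 2974 \left(3120 + \frac{1}{-72}\right) = 2974 \left(3120 - \frac{1}{72}\right) = 2974 \cdot \frac{224639}{72} = \frac{334038193}{36}$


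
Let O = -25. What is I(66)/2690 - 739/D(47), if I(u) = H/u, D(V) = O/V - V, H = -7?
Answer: 3083240591/198312180 ≈ 15.547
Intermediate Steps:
D(V) = -V - 25/V (D(V) = -25/V - V = -V - 25/V)
I(u) = -7/u
I(66)/2690 - 739/D(47) = -7/66/2690 - 739/(-1*47 - 25/47) = -7*1/66*(1/2690) - 739/(-47 - 25*1/47) = -7/66*1/2690 - 739/(-47 - 25/47) = -7/177540 - 739/(-2234/47) = -7/177540 - 739*(-47/2234) = -7/177540 + 34733/2234 = 3083240591/198312180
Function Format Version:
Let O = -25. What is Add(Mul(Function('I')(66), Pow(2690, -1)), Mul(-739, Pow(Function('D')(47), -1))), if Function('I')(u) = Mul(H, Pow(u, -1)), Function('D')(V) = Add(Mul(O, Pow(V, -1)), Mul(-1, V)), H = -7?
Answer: Rational(3083240591, 198312180) ≈ 15.547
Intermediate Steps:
Function('D')(V) = Add(Mul(-1, V), Mul(-25, Pow(V, -1))) (Function('D')(V) = Add(Mul(-25, Pow(V, -1)), Mul(-1, V)) = Add(Mul(-1, V), Mul(-25, Pow(V, -1))))
Function('I')(u) = Mul(-7, Pow(u, -1))
Add(Mul(Function('I')(66), Pow(2690, -1)), Mul(-739, Pow(Function('D')(47), -1))) = Add(Mul(Mul(-7, Pow(66, -1)), Pow(2690, -1)), Mul(-739, Pow(Add(Mul(-1, 47), Mul(-25, Pow(47, -1))), -1))) = Add(Mul(Mul(-7, Rational(1, 66)), Rational(1, 2690)), Mul(-739, Pow(Add(-47, Mul(-25, Rational(1, 47))), -1))) = Add(Mul(Rational(-7, 66), Rational(1, 2690)), Mul(-739, Pow(Add(-47, Rational(-25, 47)), -1))) = Add(Rational(-7, 177540), Mul(-739, Pow(Rational(-2234, 47), -1))) = Add(Rational(-7, 177540), Mul(-739, Rational(-47, 2234))) = Add(Rational(-7, 177540), Rational(34733, 2234)) = Rational(3083240591, 198312180)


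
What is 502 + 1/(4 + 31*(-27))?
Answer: 418165/833 ≈ 502.00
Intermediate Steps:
502 + 1/(4 + 31*(-27)) = 502 + 1/(4 - 837) = 502 + 1/(-833) = 502 - 1/833 = 418165/833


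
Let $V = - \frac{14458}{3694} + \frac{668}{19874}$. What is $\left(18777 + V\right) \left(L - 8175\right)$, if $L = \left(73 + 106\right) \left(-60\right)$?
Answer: $- \frac{6517258994476620}{18353639} \approx -3.5509 \cdot 10^{8}$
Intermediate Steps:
$L = -10740$ ($L = 179 \left(-60\right) = -10740$)
$V = - \frac{71217675}{18353639}$ ($V = \left(-14458\right) \frac{1}{3694} + 668 \cdot \frac{1}{19874} = - \frac{7229}{1847} + \frac{334}{9937} = - \frac{71217675}{18353639} \approx -3.8803$)
$\left(18777 + V\right) \left(L - 8175\right) = \left(18777 - \frac{71217675}{18353639}\right) \left(-10740 - 8175\right) = \frac{344555061828}{18353639} \left(-18915\right) = - \frac{6517258994476620}{18353639}$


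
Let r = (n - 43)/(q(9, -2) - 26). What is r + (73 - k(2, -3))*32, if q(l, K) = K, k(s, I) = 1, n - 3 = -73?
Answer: 64625/28 ≈ 2308.0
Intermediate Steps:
n = -70 (n = 3 - 73 = -70)
r = 113/28 (r = (-70 - 43)/(-2 - 26) = -113/(-28) = -113*(-1/28) = 113/28 ≈ 4.0357)
r + (73 - k(2, -3))*32 = 113/28 + (73 - 1*1)*32 = 113/28 + (73 - 1)*32 = 113/28 + 72*32 = 113/28 + 2304 = 64625/28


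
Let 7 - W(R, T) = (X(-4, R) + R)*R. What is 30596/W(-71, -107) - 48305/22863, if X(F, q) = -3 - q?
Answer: -354733589/2354889 ≈ -150.64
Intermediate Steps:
W(R, T) = 7 + 3*R (W(R, T) = 7 - ((-3 - R) + R)*R = 7 - (-3)*R = 7 + 3*R)
30596/W(-71, -107) - 48305/22863 = 30596/(7 + 3*(-71)) - 48305/22863 = 30596/(7 - 213) - 48305*1/22863 = 30596/(-206) - 48305/22863 = 30596*(-1/206) - 48305/22863 = -15298/103 - 48305/22863 = -354733589/2354889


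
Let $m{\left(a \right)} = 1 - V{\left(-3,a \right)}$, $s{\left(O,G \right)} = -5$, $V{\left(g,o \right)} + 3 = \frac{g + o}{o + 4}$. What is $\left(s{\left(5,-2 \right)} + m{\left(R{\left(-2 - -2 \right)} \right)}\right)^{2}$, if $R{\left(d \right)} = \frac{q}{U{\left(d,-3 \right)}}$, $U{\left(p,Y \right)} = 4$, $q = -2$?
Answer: $0$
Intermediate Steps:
$V{\left(g,o \right)} = -3 + \frac{g + o}{4 + o}$ ($V{\left(g,o \right)} = -3 + \frac{g + o}{o + 4} = -3 + \frac{g + o}{4 + o}$)
$R{\left(d \right)} = - \frac{1}{2}$ ($R{\left(d \right)} = - \frac{2}{4} = \left(-2\right) \frac{1}{4} = - \frac{1}{2}$)
$m{\left(a \right)} = 1 - \frac{-15 - 2 a}{4 + a}$ ($m{\left(a \right)} = 1 - \frac{-12 - 3 - 2 a}{4 + a} = 1 - \frac{-15 - 2 a}{4 + a}$)
$\left(s{\left(5,-2 \right)} + m{\left(R{\left(-2 - -2 \right)} \right)}\right)^{2} = \left(-5 + \frac{19 + 3 \left(- \frac{1}{2}\right)}{4 - \frac{1}{2}}\right)^{2} = \left(-5 + \frac{19 - \frac{3}{2}}{\frac{7}{2}}\right)^{2} = \left(-5 + \frac{2}{7} \cdot \frac{35}{2}\right)^{2} = \left(-5 + 5\right)^{2} = 0^{2} = 0$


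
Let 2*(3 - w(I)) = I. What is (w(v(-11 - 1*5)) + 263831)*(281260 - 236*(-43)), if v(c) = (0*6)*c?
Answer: 76883338272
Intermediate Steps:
v(c) = 0 (v(c) = 0*c = 0)
w(I) = 3 - I/2
(w(v(-11 - 1*5)) + 263831)*(281260 - 236*(-43)) = ((3 - ½*0) + 263831)*(281260 - 236*(-43)) = ((3 + 0) + 263831)*(281260 + 10148) = (3 + 263831)*291408 = 263834*291408 = 76883338272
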